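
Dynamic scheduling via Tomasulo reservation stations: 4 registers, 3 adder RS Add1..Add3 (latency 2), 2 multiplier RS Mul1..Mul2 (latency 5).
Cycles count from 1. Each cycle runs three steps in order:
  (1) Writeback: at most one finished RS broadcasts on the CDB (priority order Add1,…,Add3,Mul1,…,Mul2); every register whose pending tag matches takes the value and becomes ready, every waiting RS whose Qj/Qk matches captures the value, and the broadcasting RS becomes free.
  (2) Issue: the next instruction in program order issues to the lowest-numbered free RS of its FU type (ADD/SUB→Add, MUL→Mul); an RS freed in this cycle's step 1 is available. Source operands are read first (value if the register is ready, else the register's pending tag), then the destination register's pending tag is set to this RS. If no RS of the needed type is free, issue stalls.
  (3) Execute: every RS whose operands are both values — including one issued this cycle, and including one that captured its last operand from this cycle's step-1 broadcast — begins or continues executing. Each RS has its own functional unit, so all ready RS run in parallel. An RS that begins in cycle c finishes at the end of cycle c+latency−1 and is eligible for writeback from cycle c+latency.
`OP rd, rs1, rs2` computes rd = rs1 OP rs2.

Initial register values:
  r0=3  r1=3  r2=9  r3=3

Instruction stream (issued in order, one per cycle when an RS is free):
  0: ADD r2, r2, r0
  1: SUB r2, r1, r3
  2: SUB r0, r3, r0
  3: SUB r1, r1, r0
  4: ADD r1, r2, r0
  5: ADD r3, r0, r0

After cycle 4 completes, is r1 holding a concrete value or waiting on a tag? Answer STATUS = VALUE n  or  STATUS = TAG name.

STATUS = TAG Add2

c1: issue ADD r2<-Add1 | r0:3,r1:3,r2:Add1,r3:3
c2: issue SUB r2<-Add2 | r0:3,r1:3,r2:Add2,r3:3
c3: CDB Add1=12; issue SUB r0<-Add1 | r0:Add1,r1:3,r2:Add2,r3:3
c4: CDB Add2=0; issue SUB r1<-Add2 | r0:Add1,r1:Add2,r2:0,r3:3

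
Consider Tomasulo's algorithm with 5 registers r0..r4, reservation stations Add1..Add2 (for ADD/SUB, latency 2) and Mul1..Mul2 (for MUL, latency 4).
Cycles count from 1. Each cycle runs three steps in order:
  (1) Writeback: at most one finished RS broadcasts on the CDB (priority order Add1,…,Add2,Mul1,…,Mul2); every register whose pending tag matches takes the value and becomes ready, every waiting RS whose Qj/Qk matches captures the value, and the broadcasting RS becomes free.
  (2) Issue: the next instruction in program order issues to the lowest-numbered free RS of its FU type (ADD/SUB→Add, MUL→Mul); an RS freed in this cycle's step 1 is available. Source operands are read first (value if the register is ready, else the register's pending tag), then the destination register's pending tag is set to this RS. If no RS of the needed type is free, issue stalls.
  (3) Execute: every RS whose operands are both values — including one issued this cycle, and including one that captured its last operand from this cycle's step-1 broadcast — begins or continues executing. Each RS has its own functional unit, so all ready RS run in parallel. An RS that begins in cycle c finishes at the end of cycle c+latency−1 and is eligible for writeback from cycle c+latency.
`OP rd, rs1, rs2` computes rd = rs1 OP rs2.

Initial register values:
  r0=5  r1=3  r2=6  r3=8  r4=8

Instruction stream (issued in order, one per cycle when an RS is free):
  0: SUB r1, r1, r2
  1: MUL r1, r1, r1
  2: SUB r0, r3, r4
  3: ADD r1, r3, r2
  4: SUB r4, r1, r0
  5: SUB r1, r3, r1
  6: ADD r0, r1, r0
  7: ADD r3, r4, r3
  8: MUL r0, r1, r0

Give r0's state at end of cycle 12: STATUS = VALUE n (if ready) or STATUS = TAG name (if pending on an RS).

c1: issue SUB r1<-Add1 | r0:5,r1:Add1,r2:6,r3:8,r4:8
c2: issue MUL r1<-Mul1 | r0:5,r1:Mul1,r2:6,r3:8,r4:8
c3: CDB Add1=-3; issue SUB r0<-Add1 | r0:Add1,r1:Mul1,r2:6,r3:8,r4:8
c4: issue ADD r1<-Add2 | r0:Add1,r1:Add2,r2:6,r3:8,r4:8
c5: CDB Add1=0; issue SUB r4<-Add1 | r0:0,r1:Add2,r2:6,r3:8,r4:Add1
c6: CDB Add2=14; issue SUB r1<-Add2 | r0:0,r1:Add2,r2:6,r3:8,r4:Add1
c7: CDB Mul1=9; stall | r0:0,r1:Add2,r2:6,r3:8,r4:Add1
c8: CDB Add1=14; issue ADD r0<-Add1 | r0:Add1,r1:Add2,r2:6,r3:8,r4:14
c9: CDB Add2=-6; issue ADD r3<-Add2 | r0:Add1,r1:-6,r2:6,r3:Add2,r4:14
c10: issue MUL r0<-Mul1 | r0:Mul1,r1:-6,r2:6,r3:Add2,r4:14
c11: CDB Add1=-6 | r0:Mul1,r1:-6,r2:6,r3:Add2,r4:14
c12: CDB Add2=22 | r0:Mul1,r1:-6,r2:6,r3:22,r4:14

STATUS = TAG Mul1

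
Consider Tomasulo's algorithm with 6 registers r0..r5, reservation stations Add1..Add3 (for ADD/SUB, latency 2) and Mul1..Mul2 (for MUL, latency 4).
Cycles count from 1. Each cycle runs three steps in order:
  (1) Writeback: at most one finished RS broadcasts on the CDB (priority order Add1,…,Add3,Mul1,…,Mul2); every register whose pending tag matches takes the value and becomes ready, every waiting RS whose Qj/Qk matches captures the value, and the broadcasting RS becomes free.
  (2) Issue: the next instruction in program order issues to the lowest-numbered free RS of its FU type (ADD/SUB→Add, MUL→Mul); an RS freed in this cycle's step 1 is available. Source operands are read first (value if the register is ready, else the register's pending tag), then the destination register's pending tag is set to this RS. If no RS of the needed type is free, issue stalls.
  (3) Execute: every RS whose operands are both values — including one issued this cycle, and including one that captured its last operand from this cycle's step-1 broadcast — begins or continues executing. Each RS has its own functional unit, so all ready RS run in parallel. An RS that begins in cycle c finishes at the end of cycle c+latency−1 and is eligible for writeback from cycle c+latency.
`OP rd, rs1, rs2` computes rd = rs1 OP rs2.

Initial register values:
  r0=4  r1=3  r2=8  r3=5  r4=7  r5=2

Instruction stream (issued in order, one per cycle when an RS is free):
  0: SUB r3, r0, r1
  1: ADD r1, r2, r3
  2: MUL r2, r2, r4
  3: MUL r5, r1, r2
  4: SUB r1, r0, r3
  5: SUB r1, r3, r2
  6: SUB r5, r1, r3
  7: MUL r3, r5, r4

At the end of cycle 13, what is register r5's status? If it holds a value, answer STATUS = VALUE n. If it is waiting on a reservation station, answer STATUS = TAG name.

c1: issue SUB r3<-Add1 | r0:4,r1:3,r2:8,r3:Add1,r4:7,r5:2
c2: issue ADD r1<-Add2 | r0:4,r1:Add2,r2:8,r3:Add1,r4:7,r5:2
c3: CDB Add1=1; issue MUL r2<-Mul1 | r0:4,r1:Add2,r2:Mul1,r3:1,r4:7,r5:2
c4: issue MUL r5<-Mul2 | r0:4,r1:Add2,r2:Mul1,r3:1,r4:7,r5:Mul2
c5: CDB Add2=9; issue SUB r1<-Add1 | r0:4,r1:Add1,r2:Mul1,r3:1,r4:7,r5:Mul2
c6: issue SUB r1<-Add2 | r0:4,r1:Add2,r2:Mul1,r3:1,r4:7,r5:Mul2
c7: CDB Add1=3; issue SUB r5<-Add1 | r0:4,r1:Add2,r2:Mul1,r3:1,r4:7,r5:Add1
c8: CDB Mul1=56; issue MUL r3<-Mul1 | r0:4,r1:Add2,r2:56,r3:Mul1,r4:7,r5:Add1
c9: - | r0:4,r1:Add2,r2:56,r3:Mul1,r4:7,r5:Add1
c10: CDB Add2=-55 | r0:4,r1:-55,r2:56,r3:Mul1,r4:7,r5:Add1
c11: - | r0:4,r1:-55,r2:56,r3:Mul1,r4:7,r5:Add1
c12: CDB Add1=-56 | r0:4,r1:-55,r2:56,r3:Mul1,r4:7,r5:-56
c13: CDB Mul2=504 | r0:4,r1:-55,r2:56,r3:Mul1,r4:7,r5:-56

STATUS = VALUE -56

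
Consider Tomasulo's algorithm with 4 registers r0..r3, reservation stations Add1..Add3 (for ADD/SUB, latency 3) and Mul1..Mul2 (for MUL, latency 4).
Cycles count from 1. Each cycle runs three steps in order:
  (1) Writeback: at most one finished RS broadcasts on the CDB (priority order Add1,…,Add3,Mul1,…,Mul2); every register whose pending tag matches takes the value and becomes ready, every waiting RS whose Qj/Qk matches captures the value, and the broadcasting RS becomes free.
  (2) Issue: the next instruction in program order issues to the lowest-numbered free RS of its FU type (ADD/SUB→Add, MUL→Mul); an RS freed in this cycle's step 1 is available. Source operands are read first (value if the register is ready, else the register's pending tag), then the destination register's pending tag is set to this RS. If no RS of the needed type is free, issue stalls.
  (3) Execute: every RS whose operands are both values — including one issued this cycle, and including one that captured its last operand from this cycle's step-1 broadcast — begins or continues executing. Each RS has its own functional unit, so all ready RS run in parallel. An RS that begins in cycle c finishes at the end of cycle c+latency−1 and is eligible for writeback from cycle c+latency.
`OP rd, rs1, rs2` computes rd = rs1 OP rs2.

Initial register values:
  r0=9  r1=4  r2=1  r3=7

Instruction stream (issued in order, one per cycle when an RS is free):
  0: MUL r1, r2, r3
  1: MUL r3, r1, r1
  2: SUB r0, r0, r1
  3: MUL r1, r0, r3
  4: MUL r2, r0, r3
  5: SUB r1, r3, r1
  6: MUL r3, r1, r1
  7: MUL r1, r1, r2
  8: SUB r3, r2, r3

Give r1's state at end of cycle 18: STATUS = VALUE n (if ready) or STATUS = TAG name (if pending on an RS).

STATUS = TAG Mul2

c1: issue MUL r1<-Mul1 | r0:9,r1:Mul1,r2:1,r3:7
c2: issue MUL r3<-Mul2 | r0:9,r1:Mul1,r2:1,r3:Mul2
c3: issue SUB r0<-Add1 | r0:Add1,r1:Mul1,r2:1,r3:Mul2
c4: stall | r0:Add1,r1:Mul1,r2:1,r3:Mul2
c5: CDB Mul1=7; issue MUL r1<-Mul1 | r0:Add1,r1:Mul1,r2:1,r3:Mul2
c6: stall | r0:Add1,r1:Mul1,r2:1,r3:Mul2
c7: stall | r0:Add1,r1:Mul1,r2:1,r3:Mul2
c8: CDB Add1=2; stall | r0:2,r1:Mul1,r2:1,r3:Mul2
c9: CDB Mul2=49; issue MUL r2<-Mul2 | r0:2,r1:Mul1,r2:Mul2,r3:49
c10: issue SUB r1<-Add1 | r0:2,r1:Add1,r2:Mul2,r3:49
c11: stall | r0:2,r1:Add1,r2:Mul2,r3:49
c12: stall | r0:2,r1:Add1,r2:Mul2,r3:49
c13: CDB Mul1=98; issue MUL r3<-Mul1 | r0:2,r1:Add1,r2:Mul2,r3:Mul1
c14: CDB Mul2=98; issue MUL r1<-Mul2 | r0:2,r1:Mul2,r2:98,r3:Mul1
c15: issue SUB r3<-Add2 | r0:2,r1:Mul2,r2:98,r3:Add2
c16: CDB Add1=-49 | r0:2,r1:Mul2,r2:98,r3:Add2
c17: - | r0:2,r1:Mul2,r2:98,r3:Add2
c18: - | r0:2,r1:Mul2,r2:98,r3:Add2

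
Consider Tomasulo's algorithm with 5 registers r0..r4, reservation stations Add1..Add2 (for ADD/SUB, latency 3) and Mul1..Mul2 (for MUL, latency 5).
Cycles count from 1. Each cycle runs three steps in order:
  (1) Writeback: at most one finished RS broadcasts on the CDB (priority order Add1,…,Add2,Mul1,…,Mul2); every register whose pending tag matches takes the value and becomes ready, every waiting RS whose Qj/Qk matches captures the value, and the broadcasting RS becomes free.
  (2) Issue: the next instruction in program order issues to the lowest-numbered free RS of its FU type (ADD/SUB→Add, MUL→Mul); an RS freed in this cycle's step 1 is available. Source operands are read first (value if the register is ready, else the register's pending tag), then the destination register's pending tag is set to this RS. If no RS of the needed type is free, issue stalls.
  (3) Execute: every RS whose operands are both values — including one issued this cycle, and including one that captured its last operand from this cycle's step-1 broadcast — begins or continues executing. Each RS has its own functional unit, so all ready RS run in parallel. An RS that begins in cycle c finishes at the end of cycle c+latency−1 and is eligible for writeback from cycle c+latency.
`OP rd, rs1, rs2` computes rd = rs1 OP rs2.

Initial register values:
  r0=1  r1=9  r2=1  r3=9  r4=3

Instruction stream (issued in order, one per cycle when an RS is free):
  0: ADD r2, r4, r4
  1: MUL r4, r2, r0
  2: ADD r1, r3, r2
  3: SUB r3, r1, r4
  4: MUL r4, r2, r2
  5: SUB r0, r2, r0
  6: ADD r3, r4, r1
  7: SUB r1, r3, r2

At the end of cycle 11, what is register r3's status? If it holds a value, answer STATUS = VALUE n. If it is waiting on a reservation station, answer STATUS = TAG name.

STATUS = TAG Add2

cycle 1: issue ADD r2<-Add1 // r0:1,r1:9,r2:Add1,r3:9,r4:3
cycle 2: issue MUL r4<-Mul1 // r0:1,r1:9,r2:Add1,r3:9,r4:Mul1
cycle 3: issue ADD r1<-Add2 // r0:1,r1:Add2,r2:Add1,r3:9,r4:Mul1
cycle 4: CDB Add1=6; issue SUB r3<-Add1 // r0:1,r1:Add2,r2:6,r3:Add1,r4:Mul1
cycle 5: issue MUL r4<-Mul2 // r0:1,r1:Add2,r2:6,r3:Add1,r4:Mul2
cycle 6: stall // r0:1,r1:Add2,r2:6,r3:Add1,r4:Mul2
cycle 7: CDB Add2=15; issue SUB r0<-Add2 // r0:Add2,r1:15,r2:6,r3:Add1,r4:Mul2
cycle 8: stall // r0:Add2,r1:15,r2:6,r3:Add1,r4:Mul2
cycle 9: CDB Mul1=6; stall // r0:Add2,r1:15,r2:6,r3:Add1,r4:Mul2
cycle 10: CDB Add2=5; issue ADD r3<-Add2 // r0:5,r1:15,r2:6,r3:Add2,r4:Mul2
cycle 11: CDB Mul2=36; stall // r0:5,r1:15,r2:6,r3:Add2,r4:36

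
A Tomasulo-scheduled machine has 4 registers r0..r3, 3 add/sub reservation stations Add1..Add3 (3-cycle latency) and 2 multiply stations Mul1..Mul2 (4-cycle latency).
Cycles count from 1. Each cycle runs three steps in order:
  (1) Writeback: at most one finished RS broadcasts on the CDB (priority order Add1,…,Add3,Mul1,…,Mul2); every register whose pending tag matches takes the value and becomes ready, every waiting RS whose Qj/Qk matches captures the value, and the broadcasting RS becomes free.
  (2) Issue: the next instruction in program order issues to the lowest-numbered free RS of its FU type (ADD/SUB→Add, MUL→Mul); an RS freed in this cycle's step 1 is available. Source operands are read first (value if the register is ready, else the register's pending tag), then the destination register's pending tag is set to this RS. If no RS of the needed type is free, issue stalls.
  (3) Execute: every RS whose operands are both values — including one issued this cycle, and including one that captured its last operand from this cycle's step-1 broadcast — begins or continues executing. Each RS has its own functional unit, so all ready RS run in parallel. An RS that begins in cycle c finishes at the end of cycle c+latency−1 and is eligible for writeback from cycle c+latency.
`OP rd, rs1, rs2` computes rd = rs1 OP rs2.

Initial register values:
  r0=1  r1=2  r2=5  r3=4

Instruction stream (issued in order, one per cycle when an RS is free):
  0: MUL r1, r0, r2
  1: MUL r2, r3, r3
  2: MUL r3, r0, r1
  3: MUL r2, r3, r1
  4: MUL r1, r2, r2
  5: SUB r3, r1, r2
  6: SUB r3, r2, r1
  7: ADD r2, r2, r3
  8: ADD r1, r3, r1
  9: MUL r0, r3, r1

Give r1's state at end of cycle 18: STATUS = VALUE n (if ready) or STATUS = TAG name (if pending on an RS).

STATUS = VALUE 625

c1: issue MUL r1<-Mul1 | r0:1,r1:Mul1,r2:5,r3:4
c2: issue MUL r2<-Mul2 | r0:1,r1:Mul1,r2:Mul2,r3:4
c3: stall | r0:1,r1:Mul1,r2:Mul2,r3:4
c4: stall | r0:1,r1:Mul1,r2:Mul2,r3:4
c5: CDB Mul1=5; issue MUL r3<-Mul1 | r0:1,r1:5,r2:Mul2,r3:Mul1
c6: CDB Mul2=16; issue MUL r2<-Mul2 | r0:1,r1:5,r2:Mul2,r3:Mul1
c7: stall | r0:1,r1:5,r2:Mul2,r3:Mul1
c8: stall | r0:1,r1:5,r2:Mul2,r3:Mul1
c9: CDB Mul1=5; issue MUL r1<-Mul1 | r0:1,r1:Mul1,r2:Mul2,r3:5
c10: issue SUB r3<-Add1 | r0:1,r1:Mul1,r2:Mul2,r3:Add1
c11: issue SUB r3<-Add2 | r0:1,r1:Mul1,r2:Mul2,r3:Add2
c12: issue ADD r2<-Add3 | r0:1,r1:Mul1,r2:Add3,r3:Add2
c13: CDB Mul2=25; stall | r0:1,r1:Mul1,r2:Add3,r3:Add2
c14: stall | r0:1,r1:Mul1,r2:Add3,r3:Add2
c15: stall | r0:1,r1:Mul1,r2:Add3,r3:Add2
c16: stall | r0:1,r1:Mul1,r2:Add3,r3:Add2
c17: CDB Mul1=625; stall | r0:1,r1:625,r2:Add3,r3:Add2
c18: stall | r0:1,r1:625,r2:Add3,r3:Add2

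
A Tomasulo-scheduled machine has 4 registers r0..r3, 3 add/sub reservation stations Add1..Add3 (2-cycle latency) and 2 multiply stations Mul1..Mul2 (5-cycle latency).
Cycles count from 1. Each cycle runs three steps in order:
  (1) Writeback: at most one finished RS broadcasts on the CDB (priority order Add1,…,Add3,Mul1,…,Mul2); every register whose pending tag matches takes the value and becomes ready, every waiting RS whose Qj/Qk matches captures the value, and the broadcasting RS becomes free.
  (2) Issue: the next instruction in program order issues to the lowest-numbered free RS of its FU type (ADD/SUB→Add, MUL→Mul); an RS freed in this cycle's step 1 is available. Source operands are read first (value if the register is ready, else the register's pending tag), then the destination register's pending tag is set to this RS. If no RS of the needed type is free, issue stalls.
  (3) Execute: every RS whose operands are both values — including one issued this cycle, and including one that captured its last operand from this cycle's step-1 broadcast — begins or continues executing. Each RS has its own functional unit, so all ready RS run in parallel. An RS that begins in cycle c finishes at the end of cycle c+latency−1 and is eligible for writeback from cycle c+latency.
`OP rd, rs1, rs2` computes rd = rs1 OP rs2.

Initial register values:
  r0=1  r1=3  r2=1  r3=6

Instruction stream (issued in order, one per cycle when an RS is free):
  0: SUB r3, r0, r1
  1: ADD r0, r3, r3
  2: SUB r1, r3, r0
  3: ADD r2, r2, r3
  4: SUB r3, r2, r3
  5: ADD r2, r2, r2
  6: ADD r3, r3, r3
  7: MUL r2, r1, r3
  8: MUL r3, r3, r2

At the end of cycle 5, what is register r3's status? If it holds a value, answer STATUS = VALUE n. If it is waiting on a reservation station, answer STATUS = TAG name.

STATUS = TAG Add2

cycle 1: issue SUB r3<-Add1 // r0:1,r1:3,r2:1,r3:Add1
cycle 2: issue ADD r0<-Add2 // r0:Add2,r1:3,r2:1,r3:Add1
cycle 3: CDB Add1=-2; issue SUB r1<-Add1 // r0:Add2,r1:Add1,r2:1,r3:-2
cycle 4: issue ADD r2<-Add3 // r0:Add2,r1:Add1,r2:Add3,r3:-2
cycle 5: CDB Add2=-4; issue SUB r3<-Add2 // r0:-4,r1:Add1,r2:Add3,r3:Add2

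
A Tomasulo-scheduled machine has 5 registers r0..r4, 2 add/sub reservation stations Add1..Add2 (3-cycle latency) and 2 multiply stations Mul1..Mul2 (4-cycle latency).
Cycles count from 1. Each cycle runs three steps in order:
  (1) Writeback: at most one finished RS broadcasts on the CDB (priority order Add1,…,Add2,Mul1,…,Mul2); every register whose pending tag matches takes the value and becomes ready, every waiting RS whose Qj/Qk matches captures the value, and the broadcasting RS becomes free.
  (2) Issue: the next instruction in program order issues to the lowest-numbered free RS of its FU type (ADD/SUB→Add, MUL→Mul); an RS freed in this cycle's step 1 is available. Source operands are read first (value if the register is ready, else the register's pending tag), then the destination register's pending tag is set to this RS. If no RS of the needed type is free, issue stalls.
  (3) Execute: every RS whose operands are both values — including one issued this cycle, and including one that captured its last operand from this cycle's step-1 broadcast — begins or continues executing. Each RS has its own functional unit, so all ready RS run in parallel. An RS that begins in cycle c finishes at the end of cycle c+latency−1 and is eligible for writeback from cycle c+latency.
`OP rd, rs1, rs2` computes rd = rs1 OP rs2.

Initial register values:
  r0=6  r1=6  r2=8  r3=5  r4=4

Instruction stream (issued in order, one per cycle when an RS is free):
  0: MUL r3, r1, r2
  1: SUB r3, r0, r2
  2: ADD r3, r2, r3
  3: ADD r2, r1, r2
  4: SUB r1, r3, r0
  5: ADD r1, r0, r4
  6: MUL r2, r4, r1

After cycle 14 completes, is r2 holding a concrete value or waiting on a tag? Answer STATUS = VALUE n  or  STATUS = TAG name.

STATUS = TAG Mul1

c1: issue MUL r3<-Mul1 | r0:6,r1:6,r2:8,r3:Mul1,r4:4
c2: issue SUB r3<-Add1 | r0:6,r1:6,r2:8,r3:Add1,r4:4
c3: issue ADD r3<-Add2 | r0:6,r1:6,r2:8,r3:Add2,r4:4
c4: stall | r0:6,r1:6,r2:8,r3:Add2,r4:4
c5: CDB Add1=-2; issue ADD r2<-Add1 | r0:6,r1:6,r2:Add1,r3:Add2,r4:4
c6: CDB Mul1=48; stall | r0:6,r1:6,r2:Add1,r3:Add2,r4:4
c7: stall | r0:6,r1:6,r2:Add1,r3:Add2,r4:4
c8: CDB Add1=14; issue SUB r1<-Add1 | r0:6,r1:Add1,r2:14,r3:Add2,r4:4
c9: CDB Add2=6; issue ADD r1<-Add2 | r0:6,r1:Add2,r2:14,r3:6,r4:4
c10: issue MUL r2<-Mul1 | r0:6,r1:Add2,r2:Mul1,r3:6,r4:4
c11: - | r0:6,r1:Add2,r2:Mul1,r3:6,r4:4
c12: CDB Add1=0 | r0:6,r1:Add2,r2:Mul1,r3:6,r4:4
c13: CDB Add2=10 | r0:6,r1:10,r2:Mul1,r3:6,r4:4
c14: - | r0:6,r1:10,r2:Mul1,r3:6,r4:4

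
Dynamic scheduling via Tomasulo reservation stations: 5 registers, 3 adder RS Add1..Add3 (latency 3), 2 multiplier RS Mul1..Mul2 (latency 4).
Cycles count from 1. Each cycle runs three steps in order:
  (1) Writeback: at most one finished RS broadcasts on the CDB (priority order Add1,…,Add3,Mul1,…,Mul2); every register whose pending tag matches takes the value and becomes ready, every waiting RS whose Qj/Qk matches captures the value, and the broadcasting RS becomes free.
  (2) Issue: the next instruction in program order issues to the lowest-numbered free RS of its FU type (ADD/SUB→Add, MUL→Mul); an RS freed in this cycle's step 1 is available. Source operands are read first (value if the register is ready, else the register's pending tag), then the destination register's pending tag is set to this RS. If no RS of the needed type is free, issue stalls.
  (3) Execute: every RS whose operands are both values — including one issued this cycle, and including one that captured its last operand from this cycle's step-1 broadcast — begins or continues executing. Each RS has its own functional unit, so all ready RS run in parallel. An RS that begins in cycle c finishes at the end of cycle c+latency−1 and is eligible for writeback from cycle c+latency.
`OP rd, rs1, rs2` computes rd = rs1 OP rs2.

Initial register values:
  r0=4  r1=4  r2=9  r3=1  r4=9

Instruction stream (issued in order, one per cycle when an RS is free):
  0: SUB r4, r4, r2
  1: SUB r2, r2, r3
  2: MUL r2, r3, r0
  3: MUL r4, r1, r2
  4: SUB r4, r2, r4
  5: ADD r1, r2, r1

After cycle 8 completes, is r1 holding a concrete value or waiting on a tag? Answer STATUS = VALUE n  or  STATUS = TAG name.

c1: issue SUB r4<-Add1 | r0:4,r1:4,r2:9,r3:1,r4:Add1
c2: issue SUB r2<-Add2 | r0:4,r1:4,r2:Add2,r3:1,r4:Add1
c3: issue MUL r2<-Mul1 | r0:4,r1:4,r2:Mul1,r3:1,r4:Add1
c4: CDB Add1=0; issue MUL r4<-Mul2 | r0:4,r1:4,r2:Mul1,r3:1,r4:Mul2
c5: CDB Add2=8; issue SUB r4<-Add1 | r0:4,r1:4,r2:Mul1,r3:1,r4:Add1
c6: issue ADD r1<-Add2 | r0:4,r1:Add2,r2:Mul1,r3:1,r4:Add1
c7: CDB Mul1=4 | r0:4,r1:Add2,r2:4,r3:1,r4:Add1
c8: - | r0:4,r1:Add2,r2:4,r3:1,r4:Add1

STATUS = TAG Add2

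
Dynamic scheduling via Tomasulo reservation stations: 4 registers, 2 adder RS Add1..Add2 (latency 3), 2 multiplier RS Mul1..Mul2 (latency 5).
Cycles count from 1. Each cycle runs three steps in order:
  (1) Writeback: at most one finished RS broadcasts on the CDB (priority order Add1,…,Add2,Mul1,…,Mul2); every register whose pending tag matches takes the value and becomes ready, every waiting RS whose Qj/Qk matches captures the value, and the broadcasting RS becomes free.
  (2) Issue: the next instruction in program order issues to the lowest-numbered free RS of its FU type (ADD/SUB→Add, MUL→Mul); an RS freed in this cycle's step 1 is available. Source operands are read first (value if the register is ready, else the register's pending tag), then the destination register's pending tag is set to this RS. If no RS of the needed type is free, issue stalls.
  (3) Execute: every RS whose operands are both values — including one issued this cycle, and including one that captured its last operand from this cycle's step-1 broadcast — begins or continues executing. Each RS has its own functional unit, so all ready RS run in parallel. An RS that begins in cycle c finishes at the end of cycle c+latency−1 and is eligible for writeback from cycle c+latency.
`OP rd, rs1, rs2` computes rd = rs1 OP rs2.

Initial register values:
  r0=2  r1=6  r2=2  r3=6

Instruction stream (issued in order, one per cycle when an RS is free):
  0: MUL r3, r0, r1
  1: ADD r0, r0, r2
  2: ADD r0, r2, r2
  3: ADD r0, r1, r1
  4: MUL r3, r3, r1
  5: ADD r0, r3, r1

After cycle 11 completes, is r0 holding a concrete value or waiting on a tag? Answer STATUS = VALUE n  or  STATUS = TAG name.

c1: issue MUL r3<-Mul1 | r0:2,r1:6,r2:2,r3:Mul1
c2: issue ADD r0<-Add1 | r0:Add1,r1:6,r2:2,r3:Mul1
c3: issue ADD r0<-Add2 | r0:Add2,r1:6,r2:2,r3:Mul1
c4: stall | r0:Add2,r1:6,r2:2,r3:Mul1
c5: CDB Add1=4; issue ADD r0<-Add1 | r0:Add1,r1:6,r2:2,r3:Mul1
c6: CDB Add2=4; issue MUL r3<-Mul2 | r0:Add1,r1:6,r2:2,r3:Mul2
c7: CDB Mul1=12; issue ADD r0<-Add2 | r0:Add2,r1:6,r2:2,r3:Mul2
c8: CDB Add1=12 | r0:Add2,r1:6,r2:2,r3:Mul2
c9: - | r0:Add2,r1:6,r2:2,r3:Mul2
c10: - | r0:Add2,r1:6,r2:2,r3:Mul2
c11: - | r0:Add2,r1:6,r2:2,r3:Mul2

STATUS = TAG Add2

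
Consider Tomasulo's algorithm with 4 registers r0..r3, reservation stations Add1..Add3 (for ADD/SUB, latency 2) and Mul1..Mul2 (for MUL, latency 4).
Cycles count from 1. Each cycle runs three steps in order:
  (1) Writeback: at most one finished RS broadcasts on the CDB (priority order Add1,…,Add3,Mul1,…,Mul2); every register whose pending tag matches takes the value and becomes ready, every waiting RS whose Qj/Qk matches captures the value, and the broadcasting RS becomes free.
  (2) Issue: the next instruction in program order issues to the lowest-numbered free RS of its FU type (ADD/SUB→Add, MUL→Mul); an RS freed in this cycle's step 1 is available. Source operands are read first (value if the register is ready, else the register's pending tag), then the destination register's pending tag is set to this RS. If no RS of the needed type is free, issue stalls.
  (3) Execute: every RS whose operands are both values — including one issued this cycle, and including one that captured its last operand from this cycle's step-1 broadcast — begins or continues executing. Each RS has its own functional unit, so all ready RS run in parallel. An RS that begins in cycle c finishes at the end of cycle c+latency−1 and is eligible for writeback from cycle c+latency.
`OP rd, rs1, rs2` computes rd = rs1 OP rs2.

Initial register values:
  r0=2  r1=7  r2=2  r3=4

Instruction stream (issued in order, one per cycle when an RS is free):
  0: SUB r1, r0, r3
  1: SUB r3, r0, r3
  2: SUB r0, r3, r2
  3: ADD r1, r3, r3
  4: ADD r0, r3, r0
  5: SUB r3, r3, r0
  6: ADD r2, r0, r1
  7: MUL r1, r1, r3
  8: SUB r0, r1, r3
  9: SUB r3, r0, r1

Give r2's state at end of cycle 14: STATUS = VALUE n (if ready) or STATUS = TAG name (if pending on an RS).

c1: issue SUB r1<-Add1 | r0:2,r1:Add1,r2:2,r3:4
c2: issue SUB r3<-Add2 | r0:2,r1:Add1,r2:2,r3:Add2
c3: CDB Add1=-2; issue SUB r0<-Add1 | r0:Add1,r1:-2,r2:2,r3:Add2
c4: CDB Add2=-2; issue ADD r1<-Add2 | r0:Add1,r1:Add2,r2:2,r3:-2
c5: issue ADD r0<-Add3 | r0:Add3,r1:Add2,r2:2,r3:-2
c6: CDB Add1=-4; issue SUB r3<-Add1 | r0:Add3,r1:Add2,r2:2,r3:Add1
c7: CDB Add2=-4; issue ADD r2<-Add2 | r0:Add3,r1:-4,r2:Add2,r3:Add1
c8: CDB Add3=-6; issue MUL r1<-Mul1 | r0:-6,r1:Mul1,r2:Add2,r3:Add1
c9: issue SUB r0<-Add3 | r0:Add3,r1:Mul1,r2:Add2,r3:Add1
c10: CDB Add1=4; issue SUB r3<-Add1 | r0:Add3,r1:Mul1,r2:Add2,r3:Add1
c11: CDB Add2=-10 | r0:Add3,r1:Mul1,r2:-10,r3:Add1
c12: - | r0:Add3,r1:Mul1,r2:-10,r3:Add1
c13: - | r0:Add3,r1:Mul1,r2:-10,r3:Add1
c14: CDB Mul1=-16 | r0:Add3,r1:-16,r2:-10,r3:Add1

STATUS = VALUE -10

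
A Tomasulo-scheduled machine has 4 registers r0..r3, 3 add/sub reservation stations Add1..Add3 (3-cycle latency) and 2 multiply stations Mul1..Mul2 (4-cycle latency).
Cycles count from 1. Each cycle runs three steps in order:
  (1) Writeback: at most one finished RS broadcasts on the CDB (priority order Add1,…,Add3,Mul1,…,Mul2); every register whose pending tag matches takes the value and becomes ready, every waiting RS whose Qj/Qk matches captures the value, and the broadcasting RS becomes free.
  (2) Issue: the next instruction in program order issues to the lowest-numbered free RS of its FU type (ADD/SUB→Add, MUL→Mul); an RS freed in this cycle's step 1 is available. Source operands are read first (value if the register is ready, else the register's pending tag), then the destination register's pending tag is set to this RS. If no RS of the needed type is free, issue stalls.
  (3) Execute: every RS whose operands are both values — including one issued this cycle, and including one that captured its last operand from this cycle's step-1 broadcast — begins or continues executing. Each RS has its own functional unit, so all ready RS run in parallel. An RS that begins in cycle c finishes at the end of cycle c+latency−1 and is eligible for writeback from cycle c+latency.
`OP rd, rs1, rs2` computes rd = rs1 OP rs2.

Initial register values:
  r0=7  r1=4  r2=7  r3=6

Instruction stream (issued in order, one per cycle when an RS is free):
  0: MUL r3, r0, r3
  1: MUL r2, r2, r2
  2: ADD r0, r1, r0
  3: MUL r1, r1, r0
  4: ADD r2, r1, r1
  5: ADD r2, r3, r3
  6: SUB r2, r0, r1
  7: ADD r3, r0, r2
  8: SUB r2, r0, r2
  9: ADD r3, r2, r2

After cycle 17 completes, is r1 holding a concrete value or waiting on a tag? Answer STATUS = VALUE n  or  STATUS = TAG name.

STATUS = VALUE 44

cycle 1: issue MUL r3<-Mul1 // r0:7,r1:4,r2:7,r3:Mul1
cycle 2: issue MUL r2<-Mul2 // r0:7,r1:4,r2:Mul2,r3:Mul1
cycle 3: issue ADD r0<-Add1 // r0:Add1,r1:4,r2:Mul2,r3:Mul1
cycle 4: stall // r0:Add1,r1:4,r2:Mul2,r3:Mul1
cycle 5: CDB Mul1=42; issue MUL r1<-Mul1 // r0:Add1,r1:Mul1,r2:Mul2,r3:42
cycle 6: CDB Add1=11; issue ADD r2<-Add1 // r0:11,r1:Mul1,r2:Add1,r3:42
cycle 7: CDB Mul2=49; issue ADD r2<-Add2 // r0:11,r1:Mul1,r2:Add2,r3:42
cycle 8: issue SUB r2<-Add3 // r0:11,r1:Mul1,r2:Add3,r3:42
cycle 9: stall // r0:11,r1:Mul1,r2:Add3,r3:42
cycle 10: CDB Add2=84; issue ADD r3<-Add2 // r0:11,r1:Mul1,r2:Add3,r3:Add2
cycle 11: CDB Mul1=44; stall // r0:11,r1:44,r2:Add3,r3:Add2
cycle 12: stall // r0:11,r1:44,r2:Add3,r3:Add2
cycle 13: stall // r0:11,r1:44,r2:Add3,r3:Add2
cycle 14: CDB Add1=88; issue SUB r2<-Add1 // r0:11,r1:44,r2:Add1,r3:Add2
cycle 15: CDB Add3=-33; issue ADD r3<-Add3 // r0:11,r1:44,r2:Add1,r3:Add3
cycle 16: - // r0:11,r1:44,r2:Add1,r3:Add3
cycle 17: - // r0:11,r1:44,r2:Add1,r3:Add3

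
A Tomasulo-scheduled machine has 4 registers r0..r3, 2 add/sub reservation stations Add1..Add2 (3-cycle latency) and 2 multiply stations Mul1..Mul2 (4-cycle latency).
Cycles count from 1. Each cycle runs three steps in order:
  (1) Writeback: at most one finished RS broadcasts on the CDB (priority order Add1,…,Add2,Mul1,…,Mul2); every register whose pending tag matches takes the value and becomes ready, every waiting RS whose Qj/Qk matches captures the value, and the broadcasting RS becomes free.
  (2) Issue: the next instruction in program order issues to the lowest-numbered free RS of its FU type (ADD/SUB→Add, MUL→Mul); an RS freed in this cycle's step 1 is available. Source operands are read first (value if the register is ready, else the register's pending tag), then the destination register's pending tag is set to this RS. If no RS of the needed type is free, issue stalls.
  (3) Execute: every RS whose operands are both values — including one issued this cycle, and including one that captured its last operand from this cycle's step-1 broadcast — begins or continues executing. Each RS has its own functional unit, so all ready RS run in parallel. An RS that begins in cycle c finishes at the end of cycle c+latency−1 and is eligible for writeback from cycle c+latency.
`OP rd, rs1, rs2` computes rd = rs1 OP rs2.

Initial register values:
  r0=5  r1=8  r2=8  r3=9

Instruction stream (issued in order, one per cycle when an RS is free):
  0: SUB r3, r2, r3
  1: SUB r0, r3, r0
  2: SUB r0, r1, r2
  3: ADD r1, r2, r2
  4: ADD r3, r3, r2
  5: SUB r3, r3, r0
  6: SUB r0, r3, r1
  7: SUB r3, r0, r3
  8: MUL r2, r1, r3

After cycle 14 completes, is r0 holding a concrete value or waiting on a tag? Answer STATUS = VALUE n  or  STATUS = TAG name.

STATUS = TAG Add2

c1: issue SUB r3<-Add1 | r0:5,r1:8,r2:8,r3:Add1
c2: issue SUB r0<-Add2 | r0:Add2,r1:8,r2:8,r3:Add1
c3: stall | r0:Add2,r1:8,r2:8,r3:Add1
c4: CDB Add1=-1; issue SUB r0<-Add1 | r0:Add1,r1:8,r2:8,r3:-1
c5: stall | r0:Add1,r1:8,r2:8,r3:-1
c6: stall | r0:Add1,r1:8,r2:8,r3:-1
c7: CDB Add1=0; issue ADD r1<-Add1 | r0:0,r1:Add1,r2:8,r3:-1
c8: CDB Add2=-6; issue ADD r3<-Add2 | r0:0,r1:Add1,r2:8,r3:Add2
c9: stall | r0:0,r1:Add1,r2:8,r3:Add2
c10: CDB Add1=16; issue SUB r3<-Add1 | r0:0,r1:16,r2:8,r3:Add1
c11: CDB Add2=7; issue SUB r0<-Add2 | r0:Add2,r1:16,r2:8,r3:Add1
c12: stall | r0:Add2,r1:16,r2:8,r3:Add1
c13: stall | r0:Add2,r1:16,r2:8,r3:Add1
c14: CDB Add1=7; issue SUB r3<-Add1 | r0:Add2,r1:16,r2:8,r3:Add1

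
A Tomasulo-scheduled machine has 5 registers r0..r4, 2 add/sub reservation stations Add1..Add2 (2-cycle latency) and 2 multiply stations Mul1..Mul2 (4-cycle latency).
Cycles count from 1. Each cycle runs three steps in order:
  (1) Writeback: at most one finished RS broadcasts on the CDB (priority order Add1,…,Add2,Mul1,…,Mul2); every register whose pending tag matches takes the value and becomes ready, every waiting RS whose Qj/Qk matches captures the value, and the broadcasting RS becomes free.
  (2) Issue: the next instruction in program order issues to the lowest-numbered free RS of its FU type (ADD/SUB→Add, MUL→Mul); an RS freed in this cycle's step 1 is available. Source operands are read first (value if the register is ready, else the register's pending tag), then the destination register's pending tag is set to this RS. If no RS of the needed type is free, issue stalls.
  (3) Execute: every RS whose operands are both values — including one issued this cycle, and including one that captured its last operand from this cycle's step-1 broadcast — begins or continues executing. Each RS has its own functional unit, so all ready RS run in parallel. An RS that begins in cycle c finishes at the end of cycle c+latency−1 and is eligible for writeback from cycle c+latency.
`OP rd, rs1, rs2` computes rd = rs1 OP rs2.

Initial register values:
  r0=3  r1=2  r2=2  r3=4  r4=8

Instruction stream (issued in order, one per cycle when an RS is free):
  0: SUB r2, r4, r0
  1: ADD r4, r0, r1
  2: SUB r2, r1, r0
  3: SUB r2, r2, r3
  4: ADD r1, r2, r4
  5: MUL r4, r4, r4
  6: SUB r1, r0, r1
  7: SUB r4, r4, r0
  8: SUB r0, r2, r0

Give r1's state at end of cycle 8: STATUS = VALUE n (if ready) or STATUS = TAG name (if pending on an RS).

  c1: issue SUB r2<-Add1  regs: r0:3,r1:2,r2:Add1,r3:4,r4:8
  c2: issue ADD r4<-Add2  regs: r0:3,r1:2,r2:Add1,r3:4,r4:Add2
  c3: CDB Add1=5; issue SUB r2<-Add1  regs: r0:3,r1:2,r2:Add1,r3:4,r4:Add2
  c4: CDB Add2=5; issue SUB r2<-Add2  regs: r0:3,r1:2,r2:Add2,r3:4,r4:5
  c5: CDB Add1=-1; issue ADD r1<-Add1  regs: r0:3,r1:Add1,r2:Add2,r3:4,r4:5
  c6: issue MUL r4<-Mul1  regs: r0:3,r1:Add1,r2:Add2,r3:4,r4:Mul1
  c7: CDB Add2=-5; issue SUB r1<-Add2  regs: r0:3,r1:Add2,r2:-5,r3:4,r4:Mul1
  c8: stall  regs: r0:3,r1:Add2,r2:-5,r3:4,r4:Mul1

STATUS = TAG Add2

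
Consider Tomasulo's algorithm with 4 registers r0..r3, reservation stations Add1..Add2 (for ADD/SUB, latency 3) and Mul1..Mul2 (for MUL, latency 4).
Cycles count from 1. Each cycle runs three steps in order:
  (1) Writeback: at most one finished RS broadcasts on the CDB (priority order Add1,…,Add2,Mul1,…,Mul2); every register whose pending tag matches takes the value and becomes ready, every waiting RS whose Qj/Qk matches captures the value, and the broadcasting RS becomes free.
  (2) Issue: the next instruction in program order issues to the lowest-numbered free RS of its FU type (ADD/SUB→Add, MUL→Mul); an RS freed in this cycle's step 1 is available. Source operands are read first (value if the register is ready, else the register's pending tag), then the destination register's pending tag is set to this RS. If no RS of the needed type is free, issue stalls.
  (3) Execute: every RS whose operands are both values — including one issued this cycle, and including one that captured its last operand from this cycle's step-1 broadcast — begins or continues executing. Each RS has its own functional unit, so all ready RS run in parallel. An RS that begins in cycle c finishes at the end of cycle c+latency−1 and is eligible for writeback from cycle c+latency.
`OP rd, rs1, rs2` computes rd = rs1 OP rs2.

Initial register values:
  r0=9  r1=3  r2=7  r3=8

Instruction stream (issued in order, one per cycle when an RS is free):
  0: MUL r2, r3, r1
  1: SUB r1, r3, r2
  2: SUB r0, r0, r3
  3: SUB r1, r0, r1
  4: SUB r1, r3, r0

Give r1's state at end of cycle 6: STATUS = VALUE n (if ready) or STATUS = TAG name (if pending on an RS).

cycle 1: issue MUL r2<-Mul1 // r0:9,r1:3,r2:Mul1,r3:8
cycle 2: issue SUB r1<-Add1 // r0:9,r1:Add1,r2:Mul1,r3:8
cycle 3: issue SUB r0<-Add2 // r0:Add2,r1:Add1,r2:Mul1,r3:8
cycle 4: stall // r0:Add2,r1:Add1,r2:Mul1,r3:8
cycle 5: CDB Mul1=24; stall // r0:Add2,r1:Add1,r2:24,r3:8
cycle 6: CDB Add2=1; issue SUB r1<-Add2 // r0:1,r1:Add2,r2:24,r3:8

STATUS = TAG Add2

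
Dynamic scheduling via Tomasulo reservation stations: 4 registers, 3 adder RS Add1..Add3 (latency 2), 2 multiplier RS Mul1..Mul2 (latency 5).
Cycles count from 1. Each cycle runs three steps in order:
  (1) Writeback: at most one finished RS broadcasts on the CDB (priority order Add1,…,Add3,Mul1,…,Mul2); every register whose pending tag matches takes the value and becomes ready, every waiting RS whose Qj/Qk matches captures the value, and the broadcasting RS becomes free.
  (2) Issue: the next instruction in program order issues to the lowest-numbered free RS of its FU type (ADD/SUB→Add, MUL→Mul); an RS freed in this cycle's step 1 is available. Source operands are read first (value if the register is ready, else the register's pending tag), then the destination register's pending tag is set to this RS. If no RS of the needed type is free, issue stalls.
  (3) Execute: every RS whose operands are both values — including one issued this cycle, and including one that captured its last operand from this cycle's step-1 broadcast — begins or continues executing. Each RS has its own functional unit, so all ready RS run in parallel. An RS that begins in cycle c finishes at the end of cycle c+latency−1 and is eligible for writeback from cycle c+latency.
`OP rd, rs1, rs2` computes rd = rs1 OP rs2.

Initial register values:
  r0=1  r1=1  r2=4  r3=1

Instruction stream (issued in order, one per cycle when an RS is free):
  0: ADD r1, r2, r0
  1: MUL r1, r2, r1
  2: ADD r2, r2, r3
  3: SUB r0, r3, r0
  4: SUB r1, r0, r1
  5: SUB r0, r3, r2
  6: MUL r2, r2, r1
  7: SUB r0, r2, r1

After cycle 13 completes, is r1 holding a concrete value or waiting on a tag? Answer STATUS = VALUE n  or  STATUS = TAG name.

STATUS = VALUE -20

c1: issue ADD r1<-Add1 | r0:1,r1:Add1,r2:4,r3:1
c2: issue MUL r1<-Mul1 | r0:1,r1:Mul1,r2:4,r3:1
c3: CDB Add1=5; issue ADD r2<-Add1 | r0:1,r1:Mul1,r2:Add1,r3:1
c4: issue SUB r0<-Add2 | r0:Add2,r1:Mul1,r2:Add1,r3:1
c5: CDB Add1=5; issue SUB r1<-Add1 | r0:Add2,r1:Add1,r2:5,r3:1
c6: CDB Add2=0; issue SUB r0<-Add2 | r0:Add2,r1:Add1,r2:5,r3:1
c7: issue MUL r2<-Mul2 | r0:Add2,r1:Add1,r2:Mul2,r3:1
c8: CDB Add2=-4; issue SUB r0<-Add2 | r0:Add2,r1:Add1,r2:Mul2,r3:1
c9: CDB Mul1=20 | r0:Add2,r1:Add1,r2:Mul2,r3:1
c10: - | r0:Add2,r1:Add1,r2:Mul2,r3:1
c11: CDB Add1=-20 | r0:Add2,r1:-20,r2:Mul2,r3:1
c12: - | r0:Add2,r1:-20,r2:Mul2,r3:1
c13: - | r0:Add2,r1:-20,r2:Mul2,r3:1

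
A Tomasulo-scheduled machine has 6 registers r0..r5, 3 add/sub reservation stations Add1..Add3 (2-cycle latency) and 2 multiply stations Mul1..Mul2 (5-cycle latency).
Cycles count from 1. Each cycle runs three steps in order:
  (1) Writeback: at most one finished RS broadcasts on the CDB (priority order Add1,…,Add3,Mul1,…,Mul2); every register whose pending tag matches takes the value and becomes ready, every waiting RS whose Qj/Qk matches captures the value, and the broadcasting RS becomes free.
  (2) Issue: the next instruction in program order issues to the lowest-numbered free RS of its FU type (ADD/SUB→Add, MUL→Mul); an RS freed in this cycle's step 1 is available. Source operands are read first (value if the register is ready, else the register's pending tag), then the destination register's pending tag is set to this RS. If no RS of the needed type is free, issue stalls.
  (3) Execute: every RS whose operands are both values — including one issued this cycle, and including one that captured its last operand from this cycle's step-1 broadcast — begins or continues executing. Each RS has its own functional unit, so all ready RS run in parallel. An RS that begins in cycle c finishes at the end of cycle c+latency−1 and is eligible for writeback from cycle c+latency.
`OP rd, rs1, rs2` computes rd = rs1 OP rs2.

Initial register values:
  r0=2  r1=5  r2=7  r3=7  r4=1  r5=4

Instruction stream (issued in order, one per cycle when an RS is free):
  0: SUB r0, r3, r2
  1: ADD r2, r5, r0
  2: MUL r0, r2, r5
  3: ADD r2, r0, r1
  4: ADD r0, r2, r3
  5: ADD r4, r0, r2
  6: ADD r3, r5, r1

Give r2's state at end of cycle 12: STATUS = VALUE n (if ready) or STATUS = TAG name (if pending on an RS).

STATUS = VALUE 21

c1: issue SUB r0<-Add1 | r0:Add1,r1:5,r2:7,r3:7,r4:1,r5:4
c2: issue ADD r2<-Add2 | r0:Add1,r1:5,r2:Add2,r3:7,r4:1,r5:4
c3: CDB Add1=0; issue MUL r0<-Mul1 | r0:Mul1,r1:5,r2:Add2,r3:7,r4:1,r5:4
c4: issue ADD r2<-Add1 | r0:Mul1,r1:5,r2:Add1,r3:7,r4:1,r5:4
c5: CDB Add2=4; issue ADD r0<-Add2 | r0:Add2,r1:5,r2:Add1,r3:7,r4:1,r5:4
c6: issue ADD r4<-Add3 | r0:Add2,r1:5,r2:Add1,r3:7,r4:Add3,r5:4
c7: stall | r0:Add2,r1:5,r2:Add1,r3:7,r4:Add3,r5:4
c8: stall | r0:Add2,r1:5,r2:Add1,r3:7,r4:Add3,r5:4
c9: stall | r0:Add2,r1:5,r2:Add1,r3:7,r4:Add3,r5:4
c10: CDB Mul1=16; stall | r0:Add2,r1:5,r2:Add1,r3:7,r4:Add3,r5:4
c11: stall | r0:Add2,r1:5,r2:Add1,r3:7,r4:Add3,r5:4
c12: CDB Add1=21; issue ADD r3<-Add1 | r0:Add2,r1:5,r2:21,r3:Add1,r4:Add3,r5:4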